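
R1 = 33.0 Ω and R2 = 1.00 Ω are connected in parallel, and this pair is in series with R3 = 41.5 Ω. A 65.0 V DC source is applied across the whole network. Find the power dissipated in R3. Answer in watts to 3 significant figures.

97.2 W

Combine R1 and R2 into their parallel equivalent first, reducing the network to two series resistors.
R_p = (33.0×1.00)/(33.0+1.00) = 0.9706 Ω
R_total = R_p + 41.5 = 0.9706 + 41.5 = 42.47 Ω
I = V / R_total = 65.0 / 42.47 = 1.530 A
All the supply current flows through R3; use P = I²R3.
P_R3 = (1.530)² × 41.5 = 97.21 W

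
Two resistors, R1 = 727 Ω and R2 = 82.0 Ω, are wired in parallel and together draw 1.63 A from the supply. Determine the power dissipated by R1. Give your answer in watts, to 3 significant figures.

Parallel branches share V, not I — compute V via R_eq, then use V²/R for the target branch.
1/R_eq = 1/727 + 1/82.0 ⇒ R_eq = 73.69 Ω
V = I_total × R_eq = 1.630 × 73.69 = 120.1 V
P_R1 = V² / R1 = (120.1)² / 727 = 19.84 W

19.8 W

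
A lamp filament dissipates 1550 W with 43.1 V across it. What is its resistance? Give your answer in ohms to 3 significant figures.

1.20 Ω

From P = V I = I²R = V²/R, with the two given quantities we get R = V² / P.
R = (43.1)² / 1550 = 1.198 Ω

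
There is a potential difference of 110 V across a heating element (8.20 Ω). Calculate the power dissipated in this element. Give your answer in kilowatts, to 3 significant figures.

1.48 kW

With V across and R both known, P = V²/R gives the dissipation directly.
P = (110 V)² / 8.20 Ω = 1476 W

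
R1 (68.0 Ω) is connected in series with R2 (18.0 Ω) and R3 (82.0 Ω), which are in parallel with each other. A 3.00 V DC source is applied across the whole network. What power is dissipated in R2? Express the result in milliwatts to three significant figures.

Replace R2 and R3 with their parallel equivalent so the circuit becomes R1 in series with R_p.
R_p = (18.0×82.0)/(18.0+82.0) = 14.76 Ω
R_total = 68.0 + 14.76 = 82.76 Ω
I = V / R_total = 3.00 / 82.76 = 0.03625 A
Voltage across the parallel pair: V_p = I × R_p = 0.03625 × 14.76 = 0.5350 V
R2 sees V_p directly, so P = V_p² / R2.
P_R2 = (0.5350)² / 18.0 = 0.01590 W

15.9 mW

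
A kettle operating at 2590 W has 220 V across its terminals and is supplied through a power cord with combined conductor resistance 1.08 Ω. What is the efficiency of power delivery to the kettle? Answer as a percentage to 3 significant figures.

I = P / V = 2590 / 220 = 11.77 A through the power cord.
P_line = I² R_line = (11.77)² × 1.08 = 149.7 W
P_source = P_load + P_line = 2590 + 149.7 = 2740 W
η = P_load / P_source = 2590 / 2740 = 0.9454

94.5 %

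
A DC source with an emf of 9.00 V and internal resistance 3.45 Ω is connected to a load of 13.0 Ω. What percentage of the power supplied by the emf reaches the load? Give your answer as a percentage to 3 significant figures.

79.0 %

The source delivers εI, of which I²R reaches the load and I²r is lost; since I is common, η = R/(R+r).
η = R / (R + r) = 13.0 / (13.0 + 3.45) = 0.7903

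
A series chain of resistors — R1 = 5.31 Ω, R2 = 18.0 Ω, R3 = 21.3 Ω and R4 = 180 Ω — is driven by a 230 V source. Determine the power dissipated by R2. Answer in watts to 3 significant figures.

18.9 W

The current is common to all series resistors; compute it, then apply P = I²R for the target.
R_total = 5.31 + 18.0 + 21.3 + 180 = 224.6 Ω
I = V / R_total = 230 / 224.6 = 1.024 A
P_R2 = I² × R2 = (1.024)² × 18.0 = 18.87 W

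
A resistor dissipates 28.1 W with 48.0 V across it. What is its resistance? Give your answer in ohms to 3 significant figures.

Rearranging the power relation for the two known quantities gives R = V² / P.
R = (48.0)² / 28.1 = 81.99 Ω

82.0 Ω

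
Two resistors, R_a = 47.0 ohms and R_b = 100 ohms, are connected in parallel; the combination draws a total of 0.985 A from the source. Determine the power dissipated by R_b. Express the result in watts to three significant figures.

9.92 W

Parallel branches share V, not I — compute V via R_eq, then use V²/R for the target branch.
1/R_eq = 1/47.0 + 1/100 ⇒ R_eq = 31.97 Ω
V = I_total × R_eq = 0.9850 × 31.97 = 31.49 V
P_R_b = V² / R_b = (31.49)² / 100 = 9.918 W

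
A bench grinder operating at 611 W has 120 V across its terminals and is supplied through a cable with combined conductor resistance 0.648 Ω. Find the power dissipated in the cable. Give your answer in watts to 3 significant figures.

16.8 W

The cable and load are in series, so the same current flows in both; the loss is I²R_line.
I = P / V = 611 / 120 = 5.092 A through the cable.
P_line = I² R_line = (5.092)² × 0.648 = 16.80 W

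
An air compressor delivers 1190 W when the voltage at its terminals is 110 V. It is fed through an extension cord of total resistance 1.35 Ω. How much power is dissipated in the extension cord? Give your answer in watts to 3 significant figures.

The extension cord is a series resistance carrying the load current; its dissipation is I²R_line.
I = P / V = 1190 / 110 = 10.82 A through the extension cord.
P_line = I² R_line = (10.82)² × 1.35 = 158.0 W

158 W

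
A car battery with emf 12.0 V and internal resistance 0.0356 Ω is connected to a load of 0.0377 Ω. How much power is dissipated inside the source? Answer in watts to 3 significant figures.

954 W

r is in series with the load, so it carries the full circuit current — the loss in it is I²r.
I = ε / (r + R) = 12.0 / (0.0356 + 0.0377) = 163.7 A
P_int = I² r = (163.7)² × 0.0356 = 954.1 W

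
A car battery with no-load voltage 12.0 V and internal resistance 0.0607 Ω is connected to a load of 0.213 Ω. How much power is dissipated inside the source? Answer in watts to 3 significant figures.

Internal loss is I²r, with I set by the total series resistance r+R.
I = ε / (r + R) = 12.0 / (0.0607 + 0.213) = 43.84 A
P_int = I² r = (43.84)² × 0.0607 = 116.7 W

117 W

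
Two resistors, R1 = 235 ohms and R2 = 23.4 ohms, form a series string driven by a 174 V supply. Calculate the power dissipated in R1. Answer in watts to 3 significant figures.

Every series element carries the same I. Get I from the total resistance, then P = I² × R1.
R_total = 235 + 23.4 = 258.4 Ω
I = V / R_total = 174 / 258.4 = 0.6734 A
P_R1 = I² × R1 = (0.6734)² × 235 = 106.6 W

107 W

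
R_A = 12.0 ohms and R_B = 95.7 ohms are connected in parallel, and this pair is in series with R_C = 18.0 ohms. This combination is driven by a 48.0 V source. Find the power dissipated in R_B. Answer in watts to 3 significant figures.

3.33 W

First find R_p for the parallel pair, then treat R_p + R_C as a series loop.
R_p = (12.0×95.7)/(12.0+95.7) = 10.66 Ω
R_total = R_p + 18.0 = 10.66 + 18.0 = 28.66 Ω
I = V / R_total = 48.0 / 28.66 = 1.675 A
Voltage across the parallel pair: V_p = I × R_p = 1.675 × 10.66 = 17.86 V
R_B sits across V_p; its power is V_p²/R.
P_R_B = (17.86)² / 95.7 = 3.332 W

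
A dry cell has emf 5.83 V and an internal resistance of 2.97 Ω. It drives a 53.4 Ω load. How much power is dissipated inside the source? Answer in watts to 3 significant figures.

r is in series with the load, so it carries the full circuit current — the loss in it is I²r.
I = ε / (r + R) = 5.83 / (2.97 + 53.4) = 0.1034 A
P_int = I² r = (0.1034)² × 2.97 = 0.03177 W

0.0318 W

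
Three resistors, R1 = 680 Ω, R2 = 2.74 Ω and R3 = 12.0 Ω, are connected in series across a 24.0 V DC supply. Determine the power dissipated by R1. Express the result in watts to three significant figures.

In a series string the same current flows through every resistor — find that current, then P = I²R for the one we want.
R_total = 680 + 2.74 + 12.0 = 694.7 Ω
I = V / R_total = 24.0 / 694.7 = 0.03455 A
P_R1 = I² × R1 = (0.03455)² × 680 = 0.8115 W

0.811 W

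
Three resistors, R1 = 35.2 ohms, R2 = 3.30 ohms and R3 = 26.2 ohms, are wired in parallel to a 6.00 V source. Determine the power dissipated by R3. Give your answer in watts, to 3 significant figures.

1.37 W

R3 sits directly across the source, so P = V²/R with V = 6.00 V.
P_R3 = V² / R3 = (6.00)² / 26.2 Ω = 1.374 W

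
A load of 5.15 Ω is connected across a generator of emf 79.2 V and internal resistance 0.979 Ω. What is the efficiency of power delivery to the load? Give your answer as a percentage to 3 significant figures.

84.0 %

The source delivers εI, of which I²R reaches the load and I²r is lost; since I is common, η = R/(R+r).
η = R / (R + r) = 5.15 / (5.15 + 0.979) = 0.8403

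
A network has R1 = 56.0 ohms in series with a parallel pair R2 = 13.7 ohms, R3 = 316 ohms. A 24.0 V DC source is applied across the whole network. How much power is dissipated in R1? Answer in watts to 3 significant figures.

6.75 W

Replace R2 and R3 with their parallel equivalent so the circuit becomes R1 in series with R_p.
R_p = (13.7×316)/(13.7+316) = 13.13 Ω
R_total = 56.0 + 13.13 = 69.13 Ω
I = V / R_total = 24.0 / 69.13 = 0.3472 A
R1 is in the main series path, so its power is I²R1.
P_R1 = (0.3472)² × 56.0 = 6.749 W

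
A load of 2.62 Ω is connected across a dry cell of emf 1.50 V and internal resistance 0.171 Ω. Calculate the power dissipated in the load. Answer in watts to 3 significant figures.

0.757 W

Find the circuit current first, then P = I²R for the load (series elements share I).
I = ε / (r + R) = 1.50 / (0.171 + 2.62) = 0.5374 A
P_load = I² R = (0.5374)² × 2.62 = 0.7568 W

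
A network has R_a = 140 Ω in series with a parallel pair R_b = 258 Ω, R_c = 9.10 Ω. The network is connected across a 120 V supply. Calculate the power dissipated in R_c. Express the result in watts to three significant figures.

5.52 W

First combine the parallel branches into one equivalent R_p, then R_a + R_p is a series pair.
R_p = (258×9.10)/(258+9.10) = 8.790 Ω
R_total = 140 + 8.790 = 148.8 Ω
I = V / R_total = 120 / 148.8 = 0.8065 A
Voltage across the parallel pair: V_p = I × R_p = 0.8065 × 8.790 = 7.089 V
R_c is across V_p, so use P = V²/R for that branch.
P_R_c = (7.089)² / 9.10 = 5.523 W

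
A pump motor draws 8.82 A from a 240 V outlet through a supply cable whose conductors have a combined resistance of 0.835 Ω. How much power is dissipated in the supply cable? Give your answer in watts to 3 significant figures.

65.0 W

Only the current and the line resistance are needed for the I²R loss.
The supply cable carries the full 8.82 A.
P_line = I² R_line = (8.820)² × 0.835 = 64.96 W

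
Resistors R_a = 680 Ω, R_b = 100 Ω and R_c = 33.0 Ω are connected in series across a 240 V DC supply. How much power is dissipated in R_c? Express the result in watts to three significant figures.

The current is common to all series resistors; compute it, then apply P = I²R for the target.
R_total = 680 + 100 + 33.0 = 813.0 Ω
I = V / R_total = 240 / 813.0 = 0.2952 A
P_R_c = I² × R_c = (0.2952)² × 33.0 = 2.876 W

2.88 W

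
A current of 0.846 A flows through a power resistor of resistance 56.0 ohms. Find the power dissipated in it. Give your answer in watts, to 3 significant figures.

With I and R stated, P = I²R applies in one step.
P = (0.8460 A)² × 56.0 Ω = 40.08 W

40.1 W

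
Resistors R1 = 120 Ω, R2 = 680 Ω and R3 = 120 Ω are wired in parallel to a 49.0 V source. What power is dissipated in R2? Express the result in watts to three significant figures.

Parallel branches share the same voltage; P = V²/R gives the branch power in one step.
P_R2 = V² / R2 = (49.0)² / 680 Ω = 3.531 W

3.53 W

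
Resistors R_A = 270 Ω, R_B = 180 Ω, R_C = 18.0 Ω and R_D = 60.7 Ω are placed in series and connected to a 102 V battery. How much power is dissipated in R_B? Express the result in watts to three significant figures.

The current is common to all series resistors; compute it, then apply P = I²R for the target.
R_total = 270 + 180 + 18.0 + 60.7 = 528.7 Ω
I = V / R_total = 102 / 528.7 = 0.1929 A
P_R_B = I² × R_B = (0.1929)² × 180 = 6.700 W

6.70 W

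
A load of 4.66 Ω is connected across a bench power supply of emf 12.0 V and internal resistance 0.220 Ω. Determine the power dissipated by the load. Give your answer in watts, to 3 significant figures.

28.2 W

Load and internal resistance form a series loop — compute the loop current, then the load power via I²R.
I = ε / (r + R) = 12.0 / (0.220 + 4.66) = 2.459 A
P_load = I² R = (2.459)² × 4.66 = 28.18 W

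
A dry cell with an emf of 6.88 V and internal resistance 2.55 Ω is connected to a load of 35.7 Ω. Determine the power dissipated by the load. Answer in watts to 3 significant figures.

1.16 W

With r and R in series, I = ε/(r+R); the load dissipates I²R.
I = ε / (r + R) = 6.88 / (2.55 + 35.7) = 0.1799 A
P_load = I² R = (0.1799)² × 35.7 = 1.155 W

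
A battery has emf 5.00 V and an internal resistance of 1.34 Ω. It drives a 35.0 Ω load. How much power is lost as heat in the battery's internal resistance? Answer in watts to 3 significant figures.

0.0254 W

Internal loss is I²r, with I set by the total series resistance r+R.
I = ε / (r + R) = 5.00 / (1.34 + 35.0) = 0.1376 A
P_int = I² r = (0.1376)² × 1.34 = 0.02537 W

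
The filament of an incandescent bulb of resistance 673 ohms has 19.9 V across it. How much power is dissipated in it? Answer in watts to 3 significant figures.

With V across and R both known, P = V²/R gives the dissipation directly.
P = (19.9 V)² / 673 Ω = 0.5884 W

0.588 W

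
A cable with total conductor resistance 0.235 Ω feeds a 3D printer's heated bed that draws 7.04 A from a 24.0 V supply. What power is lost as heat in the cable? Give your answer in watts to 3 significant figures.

The cable is a series resistance carrying the load current; its dissipation is I²R_line.
The cable carries the full 7.04 A.
P_line = I² R_line = (7.040)² × 0.235 = 11.65 W

11.6 W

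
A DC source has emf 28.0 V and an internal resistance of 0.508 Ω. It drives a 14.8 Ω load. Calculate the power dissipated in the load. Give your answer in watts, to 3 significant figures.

Find the circuit current first, then P = I²R for the load (series elements share I).
I = ε / (r + R) = 28.0 / (0.508 + 14.8) = 1.829 A
P_load = I² R = (1.829)² × 14.8 = 49.52 W

49.5 W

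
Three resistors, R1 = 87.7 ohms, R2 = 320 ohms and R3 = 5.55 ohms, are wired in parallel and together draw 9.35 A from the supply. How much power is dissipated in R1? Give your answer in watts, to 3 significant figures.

Only the total current is stated, so first find the parallel equivalent to get the voltage across the combination.
1/R_eq = 1/87.7 + 1/320 + 1/5.55 ⇒ R_eq = 5.136 Ω
V = I_total × R_eq = 9.350 × 5.136 = 48.02 V
P_R1 = V² / R1 = (48.02)² / 87.7 = 26.29 W

26.3 W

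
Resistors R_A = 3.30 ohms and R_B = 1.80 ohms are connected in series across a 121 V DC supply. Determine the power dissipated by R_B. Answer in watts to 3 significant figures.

The current is common to all series resistors; compute it, then apply P = I²R for the target.
R_total = 3.30 + 1.80 = 5.100 Ω
I = V / R_total = 121 / 5.100 = 23.73 A
P_R_B = I² × R_B = (23.73)² × 1.80 = 1013 W

1010 W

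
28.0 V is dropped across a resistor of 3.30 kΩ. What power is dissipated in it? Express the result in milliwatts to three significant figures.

Voltage and resistance are given, so P = V²/R is the one-step route.
P = (28.0 V)² / 3300 Ω = 0.2376 W

238 mW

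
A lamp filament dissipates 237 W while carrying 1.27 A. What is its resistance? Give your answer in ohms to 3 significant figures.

147 Ω

From P = V I = I²R = V²/R, with the two given quantities we get R = P / I².
R = 237 / (1.270)² = 146.9 Ω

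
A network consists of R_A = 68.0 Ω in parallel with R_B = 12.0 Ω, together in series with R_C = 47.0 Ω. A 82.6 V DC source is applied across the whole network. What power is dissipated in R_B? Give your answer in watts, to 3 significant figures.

18.1 W

Collapse the R_A‖R_B pair into one equivalent R_p; then R_p and R_C form a series string.
R_p = (68.0×12.0)/(68.0+12.0) = 10.20 Ω
R_total = R_p + 47.0 = 10.20 + 47.0 = 57.20 Ω
I = V / R_total = 82.6 / 57.20 = 1.444 A
Voltage across the parallel pair: V_p = I × R_p = 1.444 × 10.20 = 14.73 V
R_B sits across V_p; its power is V_p²/R.
P_R_B = (14.73)² / 12.0 = 18.08 W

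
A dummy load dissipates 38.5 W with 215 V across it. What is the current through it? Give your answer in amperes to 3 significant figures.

The two known quantities fix the third via I = P / V.
I = 38.5 / 215 = 0.1791 A

0.179 A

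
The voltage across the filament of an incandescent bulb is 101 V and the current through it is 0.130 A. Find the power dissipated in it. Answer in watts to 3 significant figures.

Since both terminal voltage and current are stated, P = V I gives the power in one step.
P = 101 V × 0.1300 A = 13.13 W

13.1 W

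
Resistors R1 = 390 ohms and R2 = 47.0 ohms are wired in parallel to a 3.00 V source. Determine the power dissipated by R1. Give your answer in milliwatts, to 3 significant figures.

Parallel branches share the same voltage; P = V²/R gives the branch power in one step.
P_R1 = V² / R1 = (3.00)² / 390 Ω = 0.02308 W

23.1 mW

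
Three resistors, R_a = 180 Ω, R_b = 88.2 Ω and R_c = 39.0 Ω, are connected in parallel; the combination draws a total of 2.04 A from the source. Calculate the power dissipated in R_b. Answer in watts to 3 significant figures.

26.1 W

The branches share the same voltage, but only the total current is given — find V from the equivalent resistance first.
1/R_eq = 1/180 + 1/88.2 + 1/39.0 ⇒ R_eq = 23.51 Ω
V = I_total × R_eq = 2.040 × 23.51 = 47.96 V
P_R_b = V² / R_b = (47.96)² / 88.2 = 26.08 W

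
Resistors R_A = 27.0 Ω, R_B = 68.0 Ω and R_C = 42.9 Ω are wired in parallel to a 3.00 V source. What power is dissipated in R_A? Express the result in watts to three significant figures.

0.333 W

The supply voltage appears across each parallel branch — just use P = V²/R_A.
P_R_A = V² / R_A = (3.00)² / 27.0 Ω = 0.3333 W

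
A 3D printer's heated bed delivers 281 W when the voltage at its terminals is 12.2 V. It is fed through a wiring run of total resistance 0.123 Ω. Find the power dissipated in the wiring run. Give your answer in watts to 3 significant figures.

The wiring run and load are in series, so the same current flows in both; the loss is I²R_line.
I = P / V = 281 / 12.2 = 23.03 A through the wiring run.
P_line = I² R_line = (23.03)² × 0.123 = 65.25 W

65.3 W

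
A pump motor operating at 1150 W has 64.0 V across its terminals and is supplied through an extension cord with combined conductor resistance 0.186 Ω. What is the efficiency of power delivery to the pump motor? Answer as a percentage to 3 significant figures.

I = P / V = 1150 / 64.0 = 17.97 A through the extension cord.
P_line = I² R_line = (17.97)² × 0.186 = 60.05 W
P_source = P_load + P_line = 1150 + 60.05 = 1210 W
η = P_load / P_source = 1150 / 1210 = 0.9504

95.0 %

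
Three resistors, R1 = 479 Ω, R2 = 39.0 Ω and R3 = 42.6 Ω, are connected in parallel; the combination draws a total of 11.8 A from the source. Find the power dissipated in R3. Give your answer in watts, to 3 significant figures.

Parallel branches share V, not I — compute V via R_eq, then use V²/R for the target branch.
1/R_eq = 1/479 + 1/39.0 + 1/42.6 ⇒ R_eq = 19.53 Ω
V = I_total × R_eq = 11.80 × 19.53 = 230.5 V
P_R3 = V² / R3 = (230.5)² / 42.6 = 1247 W

1250 W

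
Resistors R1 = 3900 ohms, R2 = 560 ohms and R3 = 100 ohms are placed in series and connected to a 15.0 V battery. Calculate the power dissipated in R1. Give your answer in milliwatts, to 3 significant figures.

42.2 mW

Since the resistors are in series they all carry the loop current I = V/R_total; the power in any one is I²R.
R_total = 3900 + 560 + 100 = 4560 Ω
I = V / R_total = 15.0 / 4560 = 0.003289 A
P_R1 = I² × R1 = (0.003289)² × 3900 = 0.04220 W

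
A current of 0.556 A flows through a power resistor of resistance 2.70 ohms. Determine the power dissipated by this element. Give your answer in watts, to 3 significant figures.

Knowing I and R, the power is just I²R — no need to find V first.
P = (0.5560 A)² × 2.70 Ω = 0.8347 W

0.835 W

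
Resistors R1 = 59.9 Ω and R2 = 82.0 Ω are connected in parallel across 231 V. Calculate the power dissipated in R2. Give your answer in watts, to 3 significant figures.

651 W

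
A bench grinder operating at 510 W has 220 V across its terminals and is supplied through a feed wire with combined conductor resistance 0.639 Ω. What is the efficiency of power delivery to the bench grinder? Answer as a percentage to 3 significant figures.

99.3 %

I = P / V = 510 / 220 = 2.318 A through the feed wire.
P_line = I² R_line = (2.318)² × 0.639 = 3.434 W
P_source = P_load + P_line = 510.0 + 3.434 = 513.4 W
η = P_load / P_source = 510.0 / 513.4 = 0.9933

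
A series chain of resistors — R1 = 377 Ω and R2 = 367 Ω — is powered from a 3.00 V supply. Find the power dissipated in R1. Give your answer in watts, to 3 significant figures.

The current is common to all series resistors; compute it, then apply P = I²R for the target.
R_total = 377 + 367 = 744.0 Ω
I = V / R_total = 3.00 / 744.0 = 0.004032 A
P_R1 = I² × R1 = (0.004032)² × 377 = 0.006130 W

0.00613 W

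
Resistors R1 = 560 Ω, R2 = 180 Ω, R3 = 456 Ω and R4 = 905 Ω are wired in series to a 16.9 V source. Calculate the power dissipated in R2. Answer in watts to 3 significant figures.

The current is common to all series resistors; compute it, then apply P = I²R for the target.
R_total = 560 + 180 + 456 + 905 = 2101 Ω
I = V / R_total = 16.9 / 2101 = 0.008044 A
P_R2 = I² × R2 = (0.008044)² × 180 = 0.01165 W

0.0116 W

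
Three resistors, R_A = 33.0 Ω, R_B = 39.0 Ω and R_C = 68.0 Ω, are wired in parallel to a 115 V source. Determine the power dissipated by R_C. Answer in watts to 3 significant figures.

194 W

R_C sits directly across the source, so P = V²/R with V = 115 V.
P_R_C = V² / R_C = (115)² / 68.0 Ω = 194.5 W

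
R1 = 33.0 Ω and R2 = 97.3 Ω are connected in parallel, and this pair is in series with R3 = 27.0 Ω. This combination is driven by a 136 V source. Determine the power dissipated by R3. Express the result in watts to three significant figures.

Collapse the R1‖R2 pair into one equivalent R_p; then R_p and R3 form a series string.
R_p = (33.0×97.3)/(33.0+97.3) = 24.64 Ω
R_total = R_p + 27.0 = 24.64 + 27.0 = 51.64 Ω
I = V / R_total = 136 / 51.64 = 2.633 A
R3 carries the full series current, so P = I²R.
P_R3 = (2.633)² × 27.0 = 187.3 W

187 W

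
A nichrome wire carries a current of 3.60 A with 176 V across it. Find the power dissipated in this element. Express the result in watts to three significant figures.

Both the voltage across and the current through the element are known, so P = V I applies directly.
P = 176 V × 3.600 A = 633.6 W

634 W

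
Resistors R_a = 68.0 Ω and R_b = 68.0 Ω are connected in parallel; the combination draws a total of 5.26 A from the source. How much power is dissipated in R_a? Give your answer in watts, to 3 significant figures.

470 W

We need the common branch voltage; get it from I_total × R_eq, then P = V²/R for the branch.
1/R_eq = 1/68.0 + 1/68.0 ⇒ R_eq = 34.00 Ω
V = I_total × R_eq = 5.260 × 34.00 = 178.8 V
P_R_a = V² / R_a = (178.8)² / 68.0 = 470.3 W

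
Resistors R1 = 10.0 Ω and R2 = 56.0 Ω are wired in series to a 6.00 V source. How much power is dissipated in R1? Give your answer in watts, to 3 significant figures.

0.0826 W

The current is common to all series resistors; compute it, then apply P = I²R for the target.
R_total = 10.0 + 56.0 = 66.00 Ω
I = V / R_total = 6.00 / 66.00 = 0.09091 A
P_R1 = I² × R1 = (0.09091)² × 10.0 = 0.08264 W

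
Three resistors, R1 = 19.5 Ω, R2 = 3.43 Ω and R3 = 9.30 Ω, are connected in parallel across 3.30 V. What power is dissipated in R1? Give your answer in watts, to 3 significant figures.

0.558 W

Parallel branches share the same voltage; P = V²/R gives the branch power in one step.
P_R1 = V² / R1 = (3.30)² / 19.5 Ω = 0.5585 W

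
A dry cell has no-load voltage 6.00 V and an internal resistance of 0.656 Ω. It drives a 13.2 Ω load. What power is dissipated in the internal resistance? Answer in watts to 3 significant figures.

The source's internal resistance is just another series element carrying I; its dissipation is I²r.
I = ε / (r + R) = 6.00 / (0.656 + 13.2) = 0.4330 A
P_int = I² r = (0.4330)² × 0.656 = 0.1230 W

0.123 W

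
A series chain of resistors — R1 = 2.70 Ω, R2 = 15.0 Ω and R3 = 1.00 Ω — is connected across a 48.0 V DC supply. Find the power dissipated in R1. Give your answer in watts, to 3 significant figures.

Series elements share the same current, so find I first, then use P = I²R.
R_total = 2.70 + 15.0 + 1.00 = 18.70 Ω
I = V / R_total = 48.0 / 18.70 = 2.567 A
P_R1 = I² × R1 = (2.567)² × 2.70 = 17.79 W

17.8 W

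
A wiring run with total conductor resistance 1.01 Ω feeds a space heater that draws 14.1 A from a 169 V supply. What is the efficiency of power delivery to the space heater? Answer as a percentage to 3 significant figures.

91.6 %

The wiring run carries the full 14.1 A.
P_line = I² R_line = (14.10)² × 1.01 = 200.8 W
P_source = V I = 169 × 14.10 = 2383 W; P_load = 2182 W
η = P_load / P_source = 2182 / 2383 = 0.9157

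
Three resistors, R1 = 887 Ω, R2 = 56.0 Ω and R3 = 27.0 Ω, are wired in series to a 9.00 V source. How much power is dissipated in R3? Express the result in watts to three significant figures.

In a series string the same current flows through every resistor — find that current, then P = I²R for the one we want.
R_total = 887 + 56.0 + 27.0 = 970.0 Ω
I = V / R_total = 9.00 / 970.0 = 0.009278 A
P_R3 = I² × R3 = (0.009278)² × 27.0 = 0.002324 W

0.00232 W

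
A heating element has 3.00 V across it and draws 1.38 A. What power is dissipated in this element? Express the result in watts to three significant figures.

4.14 W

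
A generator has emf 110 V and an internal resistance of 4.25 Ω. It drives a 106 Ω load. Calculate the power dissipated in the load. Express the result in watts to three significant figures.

106 W

Find the circuit current first, then P = I²R for the load (series elements share I).
I = ε / (r + R) = 110 / (4.25 + 106) = 0.9977 A
P_load = I² R = (0.9977)² × 106 = 105.5 W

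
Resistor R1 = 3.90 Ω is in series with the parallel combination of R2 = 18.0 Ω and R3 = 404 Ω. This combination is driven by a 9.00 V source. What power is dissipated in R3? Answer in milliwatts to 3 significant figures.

133 mW

Reduce the parallel pair to R_p first; the network is then a simple series string.
R_p = (18.0×404)/(18.0+404) = 17.23 Ω
R_total = 3.90 + 17.23 = 21.13 Ω
I = V / R_total = 9.00 / 21.13 = 0.4259 A
Voltage across the parallel pair: V_p = I × R_p = 0.4259 × 17.23 = 7.339 V
With V_p across R3, its power is V_p²/R3.
P_R3 = (7.339)² / 404 = 0.1333 W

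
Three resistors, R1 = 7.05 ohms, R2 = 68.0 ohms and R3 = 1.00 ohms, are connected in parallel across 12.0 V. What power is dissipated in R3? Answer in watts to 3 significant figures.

144 W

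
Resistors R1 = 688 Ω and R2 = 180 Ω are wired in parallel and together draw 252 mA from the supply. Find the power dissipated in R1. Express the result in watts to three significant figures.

The branches share the same voltage, but only the total current is given — find V from the equivalent resistance first.
1/R_eq = 1/688 + 1/180 ⇒ R_eq = 142.7 Ω
V = I_total × R_eq = 0.2520 × 142.7 = 35.95 V
P_R1 = V² / R1 = (35.95)² / 688 = 1.879 W

1.88 W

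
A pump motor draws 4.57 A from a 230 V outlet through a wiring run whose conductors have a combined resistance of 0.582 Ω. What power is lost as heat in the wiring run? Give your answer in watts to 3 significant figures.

The wiring run is a series resistance carrying the load current; its dissipation is I²R_line.
The wiring run carries the full 4.57 A.
P_line = I² R_line = (4.570)² × 0.582 = 12.16 W

12.2 W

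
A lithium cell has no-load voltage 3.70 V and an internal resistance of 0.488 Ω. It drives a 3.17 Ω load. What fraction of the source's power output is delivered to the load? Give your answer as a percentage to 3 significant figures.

Both r and R carry the same current, so the power split is just the resistance split: η = R/(R+r).
η = R / (R + r) = 3.17 / (3.17 + 0.488) = 0.8666

86.7 %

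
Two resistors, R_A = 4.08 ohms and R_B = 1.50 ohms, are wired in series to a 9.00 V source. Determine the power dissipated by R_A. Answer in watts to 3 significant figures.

Series elements share the same current, so find I first, then use P = I²R.
R_total = 4.08 + 1.50 = 5.580 Ω
I = V / R_total = 9.00 / 5.580 = 1.613 A
P_R_A = I² × R_A = (1.613)² × 4.08 = 10.61 W

10.6 W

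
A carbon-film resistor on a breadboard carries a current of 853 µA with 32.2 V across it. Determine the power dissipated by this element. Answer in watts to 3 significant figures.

Both the voltage across and the current through the element are known, so P = V I applies directly.
P = 32.2 V × 0.0008530 A = 0.02747 W

0.0275 W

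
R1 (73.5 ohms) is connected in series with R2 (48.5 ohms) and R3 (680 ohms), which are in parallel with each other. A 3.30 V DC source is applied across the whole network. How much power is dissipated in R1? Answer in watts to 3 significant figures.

First combine the parallel branches into one equivalent R_p, then R1 + R_p is a series pair.
R_p = (48.5×680)/(48.5+680) = 45.27 Ω
R_total = 73.5 + 45.27 = 118.8 Ω
I = V / R_total = 3.30 / 118.8 = 0.02778 A
The full supply current passes through R1: P = I²R.
P_R1 = (0.02778)² × 73.5 = 0.05674 W

0.0567 W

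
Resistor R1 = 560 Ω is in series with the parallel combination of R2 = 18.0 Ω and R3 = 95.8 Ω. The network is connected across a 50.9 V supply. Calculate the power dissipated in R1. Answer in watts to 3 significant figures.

4.39 W

First combine the parallel branches into one equivalent R_p, then R1 + R_p is a series pair.
R_p = (18.0×95.8)/(18.0+95.8) = 15.15 Ω
R_total = 560 + 15.15 = 575.2 Ω
I = V / R_total = 50.9 / 575.2 = 0.08850 A
R1 carries the full series current, so P = I²R.
P_R1 = (0.08850)² × 560 = 4.386 W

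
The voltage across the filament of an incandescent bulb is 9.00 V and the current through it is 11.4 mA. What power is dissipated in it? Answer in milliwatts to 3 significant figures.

Since both terminal voltage and current are stated, P = V I gives the power in one step.
P = 9.00 V × 0.01140 A = 0.1026 W

103 mW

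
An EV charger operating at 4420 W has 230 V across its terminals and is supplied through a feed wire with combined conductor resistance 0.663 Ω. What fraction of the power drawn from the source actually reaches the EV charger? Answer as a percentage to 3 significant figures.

I = P / V = 4420 / 230 = 19.22 A through the feed wire.
P_line = I² R_line = (19.22)² × 0.663 = 244.9 W
P_source = P_load + P_line = 4420 + 244.9 = 4665 W
η = P_load / P_source = 4420 / 4665 = 0.9475

94.8 %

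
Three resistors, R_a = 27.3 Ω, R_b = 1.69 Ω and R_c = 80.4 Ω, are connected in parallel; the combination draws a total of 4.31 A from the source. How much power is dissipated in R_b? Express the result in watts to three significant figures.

26.8 W

The branches share the same voltage, but only the total current is given — find V from the equivalent resistance first.
1/R_eq = 1/27.3 + 1/1.69 + 1/80.4 ⇒ R_eq = 1.561 Ω
V = I_total × R_eq = 4.310 × 1.561 = 6.726 V
P_R_b = V² / R_b = (6.726)² / 1.69 = 26.77 W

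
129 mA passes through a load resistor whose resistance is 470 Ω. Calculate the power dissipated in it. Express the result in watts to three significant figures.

7.82 W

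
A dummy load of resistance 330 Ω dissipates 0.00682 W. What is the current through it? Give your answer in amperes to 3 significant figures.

From P = V I = I²R = V²/R, with the two given quantities we get I = √(P / R).
I = √(0.00682 / 330) = 0.004546 A

0.00455 A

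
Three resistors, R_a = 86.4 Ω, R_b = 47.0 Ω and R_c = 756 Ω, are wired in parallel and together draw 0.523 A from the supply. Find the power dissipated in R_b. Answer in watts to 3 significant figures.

We need the common branch voltage; get it from I_total × R_eq, then P = V²/R for the branch.
1/R_eq = 1/86.4 + 1/47.0 + 1/756 ⇒ R_eq = 29.26 Ω
V = I_total × R_eq = 0.5230 × 29.26 = 15.30 V
P_R_b = V² / R_b = (15.30)² / 47.0 = 4.983 W

4.98 W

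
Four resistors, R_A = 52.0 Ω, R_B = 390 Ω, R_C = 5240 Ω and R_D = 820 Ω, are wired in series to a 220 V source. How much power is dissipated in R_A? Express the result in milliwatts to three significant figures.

59.5 mW

Series elements share the same current, so find I first, then use P = I²R.
R_total = 52.0 + 390 + 5240 + 820 = 6502 Ω
I = V / R_total = 220 / 6502 = 0.03384 A
P_R_A = I² × R_A = (0.03384)² × 52.0 = 0.05953 W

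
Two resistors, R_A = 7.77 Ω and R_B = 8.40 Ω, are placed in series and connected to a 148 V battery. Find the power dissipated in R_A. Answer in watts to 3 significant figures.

Since the resistors are in series they all carry the loop current I = V/R_total; the power in any one is I²R.
R_total = 7.77 + 8.40 = 16.17 Ω
I = V / R_total = 148 / 16.17 = 9.153 A
P_R_A = I² × R_A = (9.153)² × 7.77 = 650.9 W

651 W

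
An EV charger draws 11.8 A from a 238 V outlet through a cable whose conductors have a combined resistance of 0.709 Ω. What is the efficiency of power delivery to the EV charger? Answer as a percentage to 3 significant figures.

96.5 %

The cable carries the full 11.8 A.
P_line = I² R_line = (11.80)² × 0.709 = 98.72 W
P_source = V I = 238 × 11.80 = 2808 W; P_load = 2710 W
η = P_load / P_source = 2710 / 2808 = 0.9648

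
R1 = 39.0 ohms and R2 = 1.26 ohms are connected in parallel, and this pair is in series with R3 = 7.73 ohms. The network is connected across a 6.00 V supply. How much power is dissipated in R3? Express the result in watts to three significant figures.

Collapse the R1‖R2 pair into one equivalent R_p; then R_p and R3 form a series string.
R_p = (39.0×1.26)/(39.0+1.26) = 1.221 Ω
R_total = R_p + 7.73 = 1.221 + 7.73 = 8.951 Ω
I = V / R_total = 6.00 / 8.951 = 0.6703 A
R3 is the series element, so its power is I²R.
P_R3 = (0.6703)² × 7.73 = 3.474 W

3.47 W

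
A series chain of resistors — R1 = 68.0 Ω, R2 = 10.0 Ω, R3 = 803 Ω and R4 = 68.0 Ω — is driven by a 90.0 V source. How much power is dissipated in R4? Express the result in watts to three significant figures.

0.612 W

In a series string the same current flows through every resistor — find that current, then P = I²R for the one we want.
R_total = 68.0 + 10.0 + 803 + 68.0 = 949.0 Ω
I = V / R_total = 90.0 / 949.0 = 0.09484 A
P_R4 = I² × R4 = (0.09484)² × 68.0 = 0.6116 W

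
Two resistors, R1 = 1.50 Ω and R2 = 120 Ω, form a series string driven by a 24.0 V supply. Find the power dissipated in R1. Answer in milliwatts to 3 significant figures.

58.5 mW

Every series element carries the same I. Get I from the total resistance, then P = I² × R1.
R_total = 1.50 + 120 = 121.5 Ω
I = V / R_total = 24.0 / 121.5 = 0.1975 A
P_R1 = I² × R1 = (0.1975)² × 1.50 = 0.05853 W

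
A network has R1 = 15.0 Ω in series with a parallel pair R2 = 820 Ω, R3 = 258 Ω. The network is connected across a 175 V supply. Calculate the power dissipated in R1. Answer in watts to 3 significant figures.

10.3 W

Collapse R2‖R3 to a single equivalent, reducing the network to two series elements.
R_p = (820×258)/(820+258) = 196.3 Ω
R_total = 15.0 + 196.3 = 211.3 Ω
I = V / R_total = 175 / 211.3 = 0.8284 A
R1 is in the main series path, so its power is I²R1.
P_R1 = (0.8284)² × 15.0 = 10.29 W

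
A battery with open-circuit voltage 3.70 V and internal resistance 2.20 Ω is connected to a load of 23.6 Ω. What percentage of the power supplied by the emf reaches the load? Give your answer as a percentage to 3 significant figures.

The source delivers εI, of which I²R reaches the load and I²r is lost; since I is common, η = R/(R+r).
η = R / (R + r) = 23.6 / (23.6 + 2.20) = 0.9147

91.5 %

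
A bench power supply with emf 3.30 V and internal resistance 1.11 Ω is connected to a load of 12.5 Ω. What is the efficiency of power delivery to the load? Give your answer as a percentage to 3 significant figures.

91.8 %

Efficiency is P_load / P_total. With a series r and R sharing the same I, P = I²R for each, so η = R/(R+r).
η = R / (R + r) = 12.5 / (12.5 + 1.11) = 0.9184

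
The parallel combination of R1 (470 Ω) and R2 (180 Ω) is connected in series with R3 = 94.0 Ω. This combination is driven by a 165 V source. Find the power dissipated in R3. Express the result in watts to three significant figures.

Reduce the parallel combination to a single R_p; the circuit then becomes R_p in series with the remaining resistor.
R_p = (470×180)/(470+180) = 130.2 Ω
R_total = R_p + 94.0 = 130.2 + 94.0 = 224.2 Ω
I = V / R_total = 165 / 224.2 = 0.7361 A
R3 is the series element, so its power is I²R.
P_R3 = (0.7361)² × 94.0 = 50.93 W

50.9 W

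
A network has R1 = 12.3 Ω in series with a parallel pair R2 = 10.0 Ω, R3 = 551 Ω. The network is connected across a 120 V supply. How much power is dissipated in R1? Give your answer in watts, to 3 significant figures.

Replace R2 and R3 with their parallel equivalent so the circuit becomes R1 in series with R_p.
R_p = (10.0×551)/(10.0+551) = 9.822 Ω
R_total = 12.3 + 9.822 = 22.12 Ω
I = V / R_total = 120 / 22.12 = 5.425 A
All the current flows through R1; use P = I²R.
P_R1 = (5.425)² × 12.3 = 361.9 W

362 W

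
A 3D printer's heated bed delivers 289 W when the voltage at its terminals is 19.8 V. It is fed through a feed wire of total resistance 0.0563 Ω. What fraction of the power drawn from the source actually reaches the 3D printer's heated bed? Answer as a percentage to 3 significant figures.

I = P / V = 289 / 19.8 = 14.60 A through the feed wire.
P_line = I² R_line = (14.60)² × 0.0563 = 11.99 W
P_source = P_load + P_line = 289.0 + 11.99 = 301.0 W
η = P_load / P_source = 289.0 / 301.0 = 0.9602

96.0 %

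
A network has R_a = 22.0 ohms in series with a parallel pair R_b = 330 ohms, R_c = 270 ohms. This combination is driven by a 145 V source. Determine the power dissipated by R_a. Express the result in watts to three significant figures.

15.9 W

Replace R_b and R_c with their parallel equivalent so the circuit becomes R_a in series with R_p.
R_p = (330×270)/(330+270) = 148.5 Ω
R_total = 22.0 + 148.5 = 170.5 Ω
I = V / R_total = 145 / 170.5 = 0.8504 A
R_a carries the full series current, so P = I²R.
P_R_a = (0.8504)² × 22.0 = 15.91 W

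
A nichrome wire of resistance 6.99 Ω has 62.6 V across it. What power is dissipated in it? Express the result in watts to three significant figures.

We know the drop across the element and its resistance — P = V²/R, one step.
P = (62.6 V)² / 6.99 Ω = 560.6 W

561 W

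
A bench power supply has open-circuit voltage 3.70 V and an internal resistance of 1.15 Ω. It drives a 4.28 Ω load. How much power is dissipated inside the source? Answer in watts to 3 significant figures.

0.534 W

The internal resistance carries the same current as the load; P_int = I²r.
I = ε / (r + R) = 3.70 / (1.15 + 4.28) = 0.6814 A
P_int = I² r = (0.6814)² × 1.15 = 0.5340 W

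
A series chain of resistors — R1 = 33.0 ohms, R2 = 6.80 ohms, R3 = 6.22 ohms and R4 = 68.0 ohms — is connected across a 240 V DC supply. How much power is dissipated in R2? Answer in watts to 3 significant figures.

Every series element carries the same I. Get I from the total resistance, then P = I² × R2.
R_total = 33.0 + 6.80 + 6.22 + 68.0 = 114.0 Ω
I = V / R_total = 240 / 114.0 = 2.105 A
P_R2 = I² × R2 = (2.105)² × 6.80 = 30.13 W

30.1 W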